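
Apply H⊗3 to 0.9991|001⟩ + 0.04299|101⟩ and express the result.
0.3684|000⟩ - 0.3684|001⟩ + 0.3684|010⟩ - 0.3684|011⟩ + 0.338|100⟩ - 0.338|101⟩ + 0.338|110⟩ - 0.338|111⟩

H⊗3 gives amp(|y⟩) = (1/2√2) Σ_x (−1)^(x·y) amp(|x⟩), where x·y is the number of positions in which both x and y have a 1.
|000⟩: (0.9991 + 0.04299)/(2√2) = 0.3684
|001⟩: (-0.9991 - 0.04299)/(2√2) = -0.3684
|010⟩: (0.9991 + 0.04299)/(2√2) = 0.3684
|011⟩: (-0.9991 - 0.04299)/(2√2) = -0.3684
|100⟩: (0.9991 - 0.04299)/(2√2) = 0.338
|101⟩: (-0.9991 + 0.04299)/(2√2) = -0.338
|110⟩: (0.9991 - 0.04299)/(2√2) = 0.338
|111⟩: (-0.9991 + 0.04299)/(2√2) = -0.338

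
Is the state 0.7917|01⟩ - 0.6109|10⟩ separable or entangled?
Entangled

Writing the state as a|00⟩ + b|01⟩ + c|10⟩ + d|11⟩, it is a product state iff ad − bc = 0.
Here (a, b, c, d) = (0, 0.7917, -0.6109, 0): ad − bc = (0)(0) − (0.7917)(-0.6109) = 0.4836 ≠ 0, so the state is entangled.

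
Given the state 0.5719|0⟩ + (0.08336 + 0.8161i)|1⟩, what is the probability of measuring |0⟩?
0.3271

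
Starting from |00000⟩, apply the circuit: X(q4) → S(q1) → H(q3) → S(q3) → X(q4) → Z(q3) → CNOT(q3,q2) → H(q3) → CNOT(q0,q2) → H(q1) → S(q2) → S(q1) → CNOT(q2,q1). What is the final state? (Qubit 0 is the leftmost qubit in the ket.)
1/√8|00000⟩ + 1/√8|00010⟩ + (1/√8)i|00100⟩ - (1/√8)i|00110⟩ + (1/√8)i|01000⟩ + (1/√8)i|01010⟩ + 1/√8|01100⟩ - 1/√8|01110⟩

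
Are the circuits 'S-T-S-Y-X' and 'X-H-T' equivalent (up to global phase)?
No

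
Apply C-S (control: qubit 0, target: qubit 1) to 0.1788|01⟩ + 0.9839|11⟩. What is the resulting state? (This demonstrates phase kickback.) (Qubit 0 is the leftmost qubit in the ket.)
0.1788|01⟩ + 0.9839i|11⟩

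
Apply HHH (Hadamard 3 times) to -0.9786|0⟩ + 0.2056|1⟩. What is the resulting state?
-0.5466|0⟩ - 0.8374|1⟩

H² = I, so H^3 = H: a single Hadamard. With (a, b) = (-0.9786, 0.2056), H gives ((a + b)/√2, (a − b)/√2) = (-0.5466, -0.8374).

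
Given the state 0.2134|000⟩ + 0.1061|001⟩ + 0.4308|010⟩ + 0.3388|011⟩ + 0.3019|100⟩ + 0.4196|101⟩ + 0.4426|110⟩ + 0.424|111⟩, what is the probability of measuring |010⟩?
0.1856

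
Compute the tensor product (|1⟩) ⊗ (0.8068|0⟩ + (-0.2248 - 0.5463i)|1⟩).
0.8068|10⟩ + (-0.2248 - 0.5463i)|11⟩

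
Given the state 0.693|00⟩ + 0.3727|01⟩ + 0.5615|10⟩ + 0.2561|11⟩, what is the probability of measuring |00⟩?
0.4802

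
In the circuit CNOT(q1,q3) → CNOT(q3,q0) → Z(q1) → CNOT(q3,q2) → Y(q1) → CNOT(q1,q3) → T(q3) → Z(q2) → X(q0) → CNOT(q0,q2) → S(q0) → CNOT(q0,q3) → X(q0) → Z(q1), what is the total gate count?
14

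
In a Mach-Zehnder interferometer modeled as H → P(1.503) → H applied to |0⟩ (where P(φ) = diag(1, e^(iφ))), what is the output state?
(0.5339 + 0.4989i)|0⟩ + (0.4661 - 0.4989i)|1⟩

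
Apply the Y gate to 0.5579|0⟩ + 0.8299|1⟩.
-0.8299i|0⟩ + 0.5579i|1⟩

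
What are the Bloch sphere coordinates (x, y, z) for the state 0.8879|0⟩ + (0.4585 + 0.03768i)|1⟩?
(0.8142, 0.06691, 0.5767)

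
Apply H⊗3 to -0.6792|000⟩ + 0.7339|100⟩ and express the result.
0.01934|000⟩ + 0.01934|001⟩ + 0.01934|010⟩ + 0.01934|011⟩ - 0.4996|100⟩ - 0.4996|101⟩ - 0.4996|110⟩ - 0.4996|111⟩

H⊗3 gives amp(|y⟩) = (1/2√2) Σ_x (−1)^(x·y) amp(|x⟩), where x·y is the number of positions in which both x and y have a 1.
|000⟩: (-0.6792 + 0.7339)/(2√2) = 0.01934
|001⟩: (-0.6792 + 0.7339)/(2√2) = 0.01934
|010⟩: (-0.6792 + 0.7339)/(2√2) = 0.01934
|011⟩: (-0.6792 + 0.7339)/(2√2) = 0.01934
|100⟩: (-0.6792 - 0.7339)/(2√2) = -0.4996
|101⟩: (-0.6792 - 0.7339)/(2√2) = -0.4996
|110⟩: (-0.6792 - 0.7339)/(2√2) = -0.4996
|111⟩: (-0.6792 - 0.7339)/(2√2) = -0.4996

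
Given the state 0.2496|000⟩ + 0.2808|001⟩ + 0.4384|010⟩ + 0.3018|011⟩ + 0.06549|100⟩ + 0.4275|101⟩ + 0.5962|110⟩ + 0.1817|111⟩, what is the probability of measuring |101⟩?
0.1828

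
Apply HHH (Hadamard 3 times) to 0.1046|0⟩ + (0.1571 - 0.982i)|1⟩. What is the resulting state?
(0.185 - 0.6944i)|0⟩ + (-0.03712 + 0.6944i)|1⟩

H² = I, so H^3 = H: a single Hadamard. With (a, b) = (0.1046, (0.1571 - 0.982i)), H gives ((a + b)/√2, (a − b)/√2) = ((0.185 - 0.6944i), (-0.03712 + 0.6944i)).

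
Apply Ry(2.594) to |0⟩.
0.2704|0⟩ + 0.9628|1⟩

Ry(2.594) = [[cos(θ/2), −sin(θ/2)], [sin(θ/2), cos(θ/2)]]; θ = 2.594, cos(θ/2) ≈ 0.270388, sin(θ/2) ≈ 0.962751.
With a = amp(|0⟩) = 1 and b = amp(|1⟩) = 0:
new amp(|0⟩) = (0.270388)·a + (-0.962751)·b = 0.2704
new amp(|1⟩) = (0.962751)·a + (0.270388)·b = 0.9628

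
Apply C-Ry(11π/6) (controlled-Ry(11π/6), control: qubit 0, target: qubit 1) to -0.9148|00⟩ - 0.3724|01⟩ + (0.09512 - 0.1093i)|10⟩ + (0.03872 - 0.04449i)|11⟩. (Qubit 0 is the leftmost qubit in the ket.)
-0.9148|00⟩ - 0.3724|01⟩ + (-0.1019 + 0.1171i)|10⟩ + (-0.01278 + 0.01469i)|11⟩

C-Ry(11π/6) leaves the control-|0⟩ kets |00⟩, |01⟩ unchanged and applies Ry(11π/6) to qubit 1 on the control-|1⟩ pair (|10⟩, |11⟩).
Ry(11π/6) = [[cos(θ/2), −sin(θ/2)], [sin(θ/2), cos(θ/2)]]; θ = 11π/6, cos(θ/2) ≈ -0.965926, sin(θ/2) ≈ 0.258819.
With a = amp(|10⟩) = (0.09512 - 0.1093i) and b = amp(|11⟩) = (0.03872 - 0.04449i):
new amp(|10⟩) = (-0.965926)·a + (-0.258819)·b = (-0.1019 + 0.1171i)
new amp(|11⟩) = (0.258819)·a + (-0.965926)·b = (-0.01278 + 0.01469i)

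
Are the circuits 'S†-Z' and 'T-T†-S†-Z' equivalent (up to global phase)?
Yes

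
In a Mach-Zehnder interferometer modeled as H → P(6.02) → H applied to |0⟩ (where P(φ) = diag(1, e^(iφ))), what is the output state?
(0.9828 - 0.1301i)|0⟩ + (0.01722 + 0.1301i)|1⟩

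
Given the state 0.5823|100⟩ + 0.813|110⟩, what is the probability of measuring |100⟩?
0.3391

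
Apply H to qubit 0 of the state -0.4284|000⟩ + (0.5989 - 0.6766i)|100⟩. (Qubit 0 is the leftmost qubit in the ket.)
(0.1206 - 0.4784i)|000⟩ + (-0.7264 + 0.4784i)|100⟩

H on qubit 0 mixes each pair of kets that differ only in qubit 0: amplitudes (a, b) of (|…0…⟩, |…1…⟩) become ((a + b)/√2, (a − b)/√2). Kets absent from the input have amplitude 0.
(|000⟩, |100⟩): (a, b) = (-0.4284, (0.5989 - 0.6766i)) → ((0.1206 - 0.4784i), (-0.7264 + 0.4784i))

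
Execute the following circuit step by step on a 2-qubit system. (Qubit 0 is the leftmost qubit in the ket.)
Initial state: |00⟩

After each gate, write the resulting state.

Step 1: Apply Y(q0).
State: i|10⟩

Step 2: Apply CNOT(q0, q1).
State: i|11⟩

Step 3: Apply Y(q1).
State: |10⟩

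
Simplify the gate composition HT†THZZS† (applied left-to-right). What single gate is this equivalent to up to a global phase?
S†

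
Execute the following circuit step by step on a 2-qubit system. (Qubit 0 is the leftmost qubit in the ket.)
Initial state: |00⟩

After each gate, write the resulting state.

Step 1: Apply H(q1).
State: 1/√2|00⟩ + 1/√2|01⟩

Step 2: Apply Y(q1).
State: -(1/√2)i|00⟩ + (1/√2)i|01⟩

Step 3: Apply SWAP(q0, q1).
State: -(1/√2)i|00⟩ + (1/√2)i|10⟩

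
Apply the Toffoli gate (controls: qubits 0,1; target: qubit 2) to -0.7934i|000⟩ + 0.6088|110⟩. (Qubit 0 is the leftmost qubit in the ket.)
-0.7934i|000⟩ + 0.6088|111⟩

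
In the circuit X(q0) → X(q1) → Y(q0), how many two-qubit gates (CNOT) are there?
0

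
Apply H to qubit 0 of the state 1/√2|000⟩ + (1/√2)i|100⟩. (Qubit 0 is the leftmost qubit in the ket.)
(1/2 + (1/2)i)|000⟩ + (1/2 - (1/2)i)|100⟩

H on qubit 0 mixes each pair of kets that differ only in qubit 0: amplitudes (a, b) of (|…0…⟩, |…1…⟩) become ((a + b)/√2, (a − b)/√2). Kets absent from the input have amplitude 0.
(|000⟩, |100⟩): (a, b) = (1/√2, (1/√2)i) → ((1/2 + (1/2)i), (1/2 - (1/2)i))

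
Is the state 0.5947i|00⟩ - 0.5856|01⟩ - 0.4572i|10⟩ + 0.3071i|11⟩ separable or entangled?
Entangled

Writing the state as a|00⟩ + b|01⟩ + c|10⟩ + d|11⟩, it is a product state iff ad − bc = 0.
Here (a, b, c, d) = (0.5947i, -0.5856, -0.4572i, 0.3071i): ad − bc = (0.5947i)(0.3071i) − (-0.5856)(-0.4572i) = (-0.1826 - 0.2677i) ≠ 0, so the state is entangled.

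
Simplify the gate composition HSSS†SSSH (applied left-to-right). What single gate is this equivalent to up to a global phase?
I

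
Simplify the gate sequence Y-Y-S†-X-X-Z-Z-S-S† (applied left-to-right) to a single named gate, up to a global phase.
S†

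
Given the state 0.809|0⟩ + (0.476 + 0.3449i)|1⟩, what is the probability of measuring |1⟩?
0.3455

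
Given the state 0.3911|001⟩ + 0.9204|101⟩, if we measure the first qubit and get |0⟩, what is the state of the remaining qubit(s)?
|01⟩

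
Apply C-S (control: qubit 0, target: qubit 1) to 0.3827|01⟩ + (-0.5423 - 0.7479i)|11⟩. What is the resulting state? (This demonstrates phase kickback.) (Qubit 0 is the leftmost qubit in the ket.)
0.3827|01⟩ + (0.7479 - 0.5423i)|11⟩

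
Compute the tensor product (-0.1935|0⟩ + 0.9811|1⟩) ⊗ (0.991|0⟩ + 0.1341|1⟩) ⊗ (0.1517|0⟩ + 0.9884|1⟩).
-0.02909|000⟩ - 0.1895|001⟩ - 0.003936|010⟩ - 0.02565|011⟩ + 0.1475|100⟩ + 0.961|101⟩ + 0.01996|110⟩ + 0.13|111⟩

amp(|b₁b₂…⟩) = product of the factor amplitudes for bits b₁, b₂, …; only kets whose every factor amplitude is nonzero survive.
|000⟩: (-0.1935)(0.991)(0.1517) = -0.02909
|001⟩: (-0.1935)(0.991)(0.9884) = -0.1895
|010⟩: (-0.1935)(0.1341)(0.1517) = -0.003936
|011⟩: (-0.1935)(0.1341)(0.9884) = -0.02565
|100⟩: (0.9811)(0.991)(0.1517) = 0.1475
|101⟩: (0.9811)(0.991)(0.9884) = 0.961
|110⟩: (0.9811)(0.1341)(0.1517) = 0.01996
|111⟩: (0.9811)(0.1341)(0.9884) = 0.13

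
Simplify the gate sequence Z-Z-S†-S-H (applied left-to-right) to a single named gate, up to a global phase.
H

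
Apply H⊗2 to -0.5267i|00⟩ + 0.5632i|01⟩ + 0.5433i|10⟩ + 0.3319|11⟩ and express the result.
(0.166 + 0.2899i)|00⟩ + (-0.166 - 0.2733i)|01⟩ + (-0.166 - 0.2534i)|10⟩ + (0.166 - 0.8166i)|11⟩

H⊗2 gives amp(|y⟩) = (1/2) Σ_x (−1)^(x·y) amp(|x⟩), where x·y is the number of positions in which both x and y have a 1.
|00⟩: (-0.5267i + 0.5632i + 0.5433i + 0.3319)/2 = (0.166 + 0.2899i)
|01⟩: (-0.5267i - 0.5632i + 0.5433i - 0.3319)/2 = (-0.166 - 0.2733i)
|10⟩: (-0.5267i + 0.5632i - 0.5433i - 0.3319)/2 = (-0.166 - 0.2534i)
|11⟩: (-0.5267i - 0.5632i - 0.5433i + 0.3319)/2 = (0.166 - 0.8166i)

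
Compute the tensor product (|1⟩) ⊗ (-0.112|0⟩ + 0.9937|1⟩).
-0.112|10⟩ + 0.9937|11⟩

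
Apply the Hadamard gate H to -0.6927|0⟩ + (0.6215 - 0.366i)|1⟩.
(-0.05035 - 0.2588i)|0⟩ + (-0.9293 + 0.2588i)|1⟩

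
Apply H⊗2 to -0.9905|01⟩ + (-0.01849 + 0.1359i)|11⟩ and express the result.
(-0.5045 + 0.06795i)|00⟩ + (0.5045 - 0.06795i)|01⟩ + (-0.486 - 0.06795i)|10⟩ + (0.486 + 0.06795i)|11⟩

H⊗2 gives amp(|y⟩) = (1/2) Σ_x (−1)^(x·y) amp(|x⟩), where x·y is the number of positions in which both x and y have a 1.
|00⟩: (-0.9905 + (-0.01849 + 0.1359i))/2 = (-0.5045 + 0.06795i)
|01⟩: (0.9905 - (-0.01849 + 0.1359i))/2 = (0.5045 - 0.06795i)
|10⟩: (-0.9905 - (-0.01849 + 0.1359i))/2 = (-0.486 - 0.06795i)
|11⟩: (0.9905 + (-0.01849 + 0.1359i))/2 = (0.486 + 0.06795i)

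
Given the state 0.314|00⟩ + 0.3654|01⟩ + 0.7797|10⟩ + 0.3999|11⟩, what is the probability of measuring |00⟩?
0.0986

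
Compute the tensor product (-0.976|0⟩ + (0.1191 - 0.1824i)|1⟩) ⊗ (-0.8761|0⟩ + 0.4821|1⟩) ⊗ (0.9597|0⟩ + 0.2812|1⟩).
0.8206|000⟩ + 0.2404|001⟩ - 0.4516|010⟩ - 0.1323|011⟩ + (-0.1001 + 0.1534i)|100⟩ + (-0.02934 + 0.04494i)|101⟩ + (0.0551 - 0.08439i)|110⟩ + (0.01615 - 0.02473i)|111⟩

amp(|b₁b₂…⟩) = product of the factor amplitudes for bits b₁, b₂, …; only kets whose every factor amplitude is nonzero survive.
|000⟩: (-0.976)(-0.8761)(0.9597) = 0.8206
|001⟩: (-0.976)(-0.8761)(0.2812) = 0.2404
|010⟩: (-0.976)(0.4821)(0.9597) = -0.4516
|011⟩: (-0.976)(0.4821)(0.2812) = -0.1323
|100⟩: (0.1191 - 0.1824i)(-0.8761)(0.9597) = (-0.1001 + 0.1534i)
|101⟩: (0.1191 - 0.1824i)(-0.8761)(0.2812) = (-0.02934 + 0.04494i)
|110⟩: (0.1191 - 0.1824i)(0.4821)(0.9597) = (0.0551 - 0.08439i)
|111⟩: (0.1191 - 0.1824i)(0.4821)(0.2812) = (0.01615 - 0.02473i)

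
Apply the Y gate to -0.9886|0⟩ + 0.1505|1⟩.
-0.1505i|0⟩ - 0.9886i|1⟩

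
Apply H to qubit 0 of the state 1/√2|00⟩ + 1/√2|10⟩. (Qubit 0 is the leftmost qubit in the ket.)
|00⟩

H on qubit 0 mixes each pair of kets that differ only in qubit 0: amplitudes (a, b) of (|…0…⟩, |…1…⟩) become ((a + b)/√2, (a − b)/√2). Kets absent from the input have amplitude 0.
(|00⟩, |10⟩): (a, b) = (1/√2, 1/√2) → (1, 0)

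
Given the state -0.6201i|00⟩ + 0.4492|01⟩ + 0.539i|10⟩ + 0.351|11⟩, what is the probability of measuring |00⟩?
0.3845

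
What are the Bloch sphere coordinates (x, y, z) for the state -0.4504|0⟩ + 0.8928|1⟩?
(-0.8042, 0, -0.5942)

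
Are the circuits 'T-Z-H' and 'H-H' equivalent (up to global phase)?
No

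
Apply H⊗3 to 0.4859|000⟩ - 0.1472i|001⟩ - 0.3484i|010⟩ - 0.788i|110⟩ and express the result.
(0.1718 - 0.4538i)|000⟩ + (0.1718 - 0.3497i)|001⟩ + (0.1718 + 0.3497i)|010⟩ + (0.1718 + 0.4538i)|011⟩ + (0.1718 + 0.1034i)|100⟩ + (0.1718 + 0.2075i)|101⟩ + (0.1718 - 0.2075i)|110⟩ + (0.1718 - 0.1034i)|111⟩

H⊗3 gives amp(|y⟩) = (1/2√2) Σ_x (−1)^(x·y) amp(|x⟩), where x·y is the number of positions in which both x and y have a 1.
|000⟩: (0.4859 - 0.1472i - 0.3484i - 0.788i)/(2√2) = (0.1718 - 0.4538i)
|001⟩: (0.4859 + 0.1472i - 0.3484i - 0.788i)/(2√2) = (0.1718 - 0.3497i)
|010⟩: (0.4859 - 0.1472i + 0.3484i + 0.788i)/(2√2) = (0.1718 + 0.3497i)
|011⟩: (0.4859 + 0.1472i + 0.3484i + 0.788i)/(2√2) = (0.1718 + 0.4538i)
|100⟩: (0.4859 - 0.1472i - 0.3484i + 0.788i)/(2√2) = (0.1718 + 0.1034i)
|101⟩: (0.4859 + 0.1472i - 0.3484i + 0.788i)/(2√2) = (0.1718 + 0.2075i)
|110⟩: (0.4859 - 0.1472i + 0.3484i - 0.788i)/(2√2) = (0.1718 - 0.2075i)
|111⟩: (0.4859 + 0.1472i + 0.3484i - 0.788i)/(2√2) = (0.1718 - 0.1034i)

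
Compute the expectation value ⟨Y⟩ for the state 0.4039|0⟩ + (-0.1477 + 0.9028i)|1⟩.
0.7293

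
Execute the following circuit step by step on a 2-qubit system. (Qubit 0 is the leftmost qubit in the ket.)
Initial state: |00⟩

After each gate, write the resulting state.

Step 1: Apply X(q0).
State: |10⟩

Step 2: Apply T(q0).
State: (1/√2 + (1/√2)i)|10⟩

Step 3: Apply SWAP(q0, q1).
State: (1/√2 + (1/√2)i)|01⟩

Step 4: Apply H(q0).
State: (1/2 + (1/2)i)|01⟩ + (1/2 + (1/2)i)|11⟩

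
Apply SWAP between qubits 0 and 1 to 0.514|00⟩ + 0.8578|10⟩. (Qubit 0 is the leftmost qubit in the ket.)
0.514|00⟩ + 0.8578|01⟩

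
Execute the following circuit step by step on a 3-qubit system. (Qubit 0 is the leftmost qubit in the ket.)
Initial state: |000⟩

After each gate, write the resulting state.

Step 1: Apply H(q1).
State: 1/√2|000⟩ + 1/√2|010⟩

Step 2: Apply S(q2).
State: 1/√2|000⟩ + 1/√2|010⟩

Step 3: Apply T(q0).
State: 1/√2|000⟩ + 1/√2|010⟩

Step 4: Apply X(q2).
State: 1/√2|001⟩ + 1/√2|011⟩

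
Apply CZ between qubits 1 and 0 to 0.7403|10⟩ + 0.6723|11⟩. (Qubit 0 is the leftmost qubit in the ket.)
0.7403|10⟩ - 0.6723|11⟩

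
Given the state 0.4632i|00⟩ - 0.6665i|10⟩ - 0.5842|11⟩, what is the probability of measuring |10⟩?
0.4442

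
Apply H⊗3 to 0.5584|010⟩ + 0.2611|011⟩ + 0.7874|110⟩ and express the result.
0.5681|000⟩ + 0.3835|001⟩ - 0.5681|010⟩ - 0.3835|011⟩ + 0.01135|100⟩ - 0.1733|101⟩ - 0.01135|110⟩ + 0.1733|111⟩

H⊗3 gives amp(|y⟩) = (1/2√2) Σ_x (−1)^(x·y) amp(|x⟩), where x·y is the number of positions in which both x and y have a 1.
|000⟩: (0.5584 + 0.2611 + 0.7874)/(2√2) = 0.5681
|001⟩: (0.5584 - 0.2611 + 0.7874)/(2√2) = 0.3835
|010⟩: (-0.5584 - 0.2611 - 0.7874)/(2√2) = -0.5681
|011⟩: (-0.5584 + 0.2611 - 0.7874)/(2√2) = -0.3835
|100⟩: (0.5584 + 0.2611 - 0.7874)/(2√2) = 0.01135
|101⟩: (0.5584 - 0.2611 - 0.7874)/(2√2) = -0.1733
|110⟩: (-0.5584 - 0.2611 + 0.7874)/(2√2) = -0.01135
|111⟩: (-0.5584 + 0.2611 + 0.7874)/(2√2) = 0.1733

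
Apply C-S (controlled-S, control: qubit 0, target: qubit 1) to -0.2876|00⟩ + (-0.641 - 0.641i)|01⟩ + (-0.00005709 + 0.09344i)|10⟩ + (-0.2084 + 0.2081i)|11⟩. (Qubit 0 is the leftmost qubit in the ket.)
-0.2876|00⟩ + (-0.641 - 0.641i)|01⟩ + (-0.00005709 + 0.09344i)|10⟩ + (-0.2081 - 0.2084i)|11⟩

C-S leaves the control-|0⟩ kets |00⟩, |01⟩ unchanged and applies S to qubit 1 on the control-|1⟩ pair (|10⟩, |11⟩).
S = [[1, 0], [0, i]].
With a = amp(|10⟩) = (-0.00005709 + 0.09344i) and b = amp(|11⟩) = (-0.2084 + 0.2081i):
new amp(|10⟩) = (1)·a = (-0.00005709 + 0.09344i)
new amp(|11⟩) = (i)·b = (-0.2081 - 0.2084i)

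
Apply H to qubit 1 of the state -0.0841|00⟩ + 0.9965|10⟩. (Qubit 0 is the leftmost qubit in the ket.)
-0.05947|00⟩ - 0.05947|01⟩ + 0.7046|10⟩ + 0.7046|11⟩

H on qubit 1 mixes each pair of kets that differ only in qubit 1: amplitudes (a, b) of (|…0…⟩, |…1…⟩) become ((a + b)/√2, (a − b)/√2). Kets absent from the input have amplitude 0.
(|00⟩, |01⟩): (a, b) = (-0.0841, 0) → (-0.05947, -0.05947)
(|10⟩, |11⟩): (a, b) = (0.9965, 0) → (0.7046, 0.7046)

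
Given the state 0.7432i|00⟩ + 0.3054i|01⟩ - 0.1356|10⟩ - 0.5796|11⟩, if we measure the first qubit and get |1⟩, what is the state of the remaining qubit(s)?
-0.2278|0⟩ - 0.9737|1⟩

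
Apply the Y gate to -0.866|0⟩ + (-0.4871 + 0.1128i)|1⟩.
(0.1128 + 0.4871i)|0⟩ - 0.866i|1⟩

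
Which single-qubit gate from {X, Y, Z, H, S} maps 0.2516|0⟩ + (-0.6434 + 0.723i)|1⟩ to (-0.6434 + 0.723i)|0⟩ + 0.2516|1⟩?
X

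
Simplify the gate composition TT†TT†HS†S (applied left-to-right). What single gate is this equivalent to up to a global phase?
H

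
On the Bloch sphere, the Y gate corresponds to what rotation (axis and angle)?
Rotation by π around the y-axis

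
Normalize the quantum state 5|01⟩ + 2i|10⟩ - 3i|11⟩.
0.8111|01⟩ + 0.3244i|10⟩ - 0.4867i|11⟩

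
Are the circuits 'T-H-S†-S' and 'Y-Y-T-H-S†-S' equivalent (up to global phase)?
Yes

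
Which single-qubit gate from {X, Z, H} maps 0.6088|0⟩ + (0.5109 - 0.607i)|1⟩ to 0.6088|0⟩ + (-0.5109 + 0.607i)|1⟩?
Z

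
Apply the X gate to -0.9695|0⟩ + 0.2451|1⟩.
0.2451|0⟩ - 0.9695|1⟩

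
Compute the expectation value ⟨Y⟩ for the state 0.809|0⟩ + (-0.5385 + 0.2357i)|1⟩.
0.3814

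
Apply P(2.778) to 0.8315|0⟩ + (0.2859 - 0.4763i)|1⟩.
0.8315|0⟩ + (-0.09782 + 0.5468i)|1⟩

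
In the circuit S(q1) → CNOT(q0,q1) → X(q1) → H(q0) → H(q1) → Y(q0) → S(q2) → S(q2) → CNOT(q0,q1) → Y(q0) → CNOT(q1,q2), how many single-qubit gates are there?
8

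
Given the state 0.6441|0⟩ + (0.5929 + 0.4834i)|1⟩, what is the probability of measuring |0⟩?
0.4149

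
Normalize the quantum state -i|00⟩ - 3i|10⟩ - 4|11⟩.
-0.1961i|00⟩ - 0.5883i|10⟩ - 0.7845|11⟩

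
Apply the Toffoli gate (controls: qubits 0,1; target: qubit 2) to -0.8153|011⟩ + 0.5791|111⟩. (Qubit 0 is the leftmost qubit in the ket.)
-0.8153|011⟩ + 0.5791|110⟩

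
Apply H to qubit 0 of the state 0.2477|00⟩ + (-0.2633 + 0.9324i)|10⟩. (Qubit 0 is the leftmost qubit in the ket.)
(-0.01103 + 0.6593i)|00⟩ + (0.3613 - 0.6593i)|10⟩

H on qubit 0 mixes each pair of kets that differ only in qubit 0: amplitudes (a, b) of (|…0…⟩, |…1…⟩) become ((a + b)/√2, (a − b)/√2). Kets absent from the input have amplitude 0.
(|00⟩, |10⟩): (a, b) = (0.2477, (-0.2633 + 0.9324i)) → ((-0.01103 + 0.6593i), (0.3613 - 0.6593i))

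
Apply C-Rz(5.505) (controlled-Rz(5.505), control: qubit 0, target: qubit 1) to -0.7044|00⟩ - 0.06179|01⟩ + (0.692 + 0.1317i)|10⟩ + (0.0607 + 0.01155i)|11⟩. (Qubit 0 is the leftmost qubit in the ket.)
-0.7044|00⟩ - 0.06179|01⟩ + (-0.5903 - 0.3844i)|10⟩ + (-0.06054 + 0.01234i)|11⟩

C-Rz(5.505) leaves the control-|0⟩ kets |00⟩, |01⟩ unchanged and applies Rz(5.505) to qubit 1 on the control-|1⟩ pair (|10⟩, |11⟩).
Rz(5.505) = [[e^(−iθ/2), 0], [0, e^(iθ/2)]] with e^(±iθ/2) = cos(θ/2) ± i·sin(θ/2); θ = 5.505, cos(θ/2) ≈ -0.925254, sin(θ/2) ≈ 0.379349.
With a = amp(|10⟩) = (0.692 + 0.1317i) and b = amp(|11⟩) = (0.0607 + 0.01155i):
new amp(|10⟩) = (-0.925254 - 0.379349i)·a = (-0.5903 - 0.3844i)
new amp(|11⟩) = (-0.925254 + 0.379349i)·b = (-0.06054 + 0.01234i)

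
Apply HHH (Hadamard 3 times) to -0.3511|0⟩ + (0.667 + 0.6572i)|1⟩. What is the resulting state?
(0.2234 + 0.4647i)|0⟩ + (-0.7199 - 0.4647i)|1⟩

H² = I, so H^3 = H: a single Hadamard. With (a, b) = (-0.3511, (0.667 + 0.6572i)), H gives ((a + b)/√2, (a − b)/√2) = ((0.2234 + 0.4647i), (-0.7199 - 0.4647i)).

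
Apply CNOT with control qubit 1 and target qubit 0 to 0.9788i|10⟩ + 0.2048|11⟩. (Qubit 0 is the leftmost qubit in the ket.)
0.2048|01⟩ + 0.9788i|10⟩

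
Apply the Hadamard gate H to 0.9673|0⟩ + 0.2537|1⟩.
0.8634|0⟩ + 0.5046|1⟩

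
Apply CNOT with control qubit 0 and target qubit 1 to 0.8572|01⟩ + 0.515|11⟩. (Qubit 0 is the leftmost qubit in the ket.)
0.8572|01⟩ + 0.515|10⟩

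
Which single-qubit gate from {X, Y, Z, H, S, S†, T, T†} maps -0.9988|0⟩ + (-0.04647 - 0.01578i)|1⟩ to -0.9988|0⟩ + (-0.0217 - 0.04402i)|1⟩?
T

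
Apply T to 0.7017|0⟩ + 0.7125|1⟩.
0.7017|0⟩ + (0.5038 + 0.5038i)|1⟩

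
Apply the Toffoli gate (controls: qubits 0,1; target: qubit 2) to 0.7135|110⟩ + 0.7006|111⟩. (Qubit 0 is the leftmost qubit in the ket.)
0.7006|110⟩ + 0.7135|111⟩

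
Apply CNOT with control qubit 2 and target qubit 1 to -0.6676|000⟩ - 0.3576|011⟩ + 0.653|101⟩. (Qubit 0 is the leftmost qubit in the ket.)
-0.6676|000⟩ - 0.3576|001⟩ + 0.653|111⟩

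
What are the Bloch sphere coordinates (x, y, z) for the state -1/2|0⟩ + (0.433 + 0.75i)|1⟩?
(-0.433, -0.75, -0.5)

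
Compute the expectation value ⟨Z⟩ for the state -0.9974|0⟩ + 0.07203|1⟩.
0.9896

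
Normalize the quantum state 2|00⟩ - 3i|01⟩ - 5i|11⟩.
0.3244|00⟩ - 0.4867i|01⟩ - 0.8111i|11⟩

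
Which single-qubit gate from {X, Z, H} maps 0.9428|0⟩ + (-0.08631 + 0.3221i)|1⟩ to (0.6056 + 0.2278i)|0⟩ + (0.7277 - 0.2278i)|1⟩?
H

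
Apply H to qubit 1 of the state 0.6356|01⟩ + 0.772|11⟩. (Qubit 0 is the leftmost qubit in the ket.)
0.4494|00⟩ - 0.4494|01⟩ + 0.5459|10⟩ - 0.5459|11⟩

H on qubit 1 mixes each pair of kets that differ only in qubit 1: amplitudes (a, b) of (|…0…⟩, |…1…⟩) become ((a + b)/√2, (a − b)/√2). Kets absent from the input have amplitude 0.
(|00⟩, |01⟩): (a, b) = (0, 0.6356) → (0.4494, -0.4494)
(|10⟩, |11⟩): (a, b) = (0, 0.772) → (0.5459, -0.5459)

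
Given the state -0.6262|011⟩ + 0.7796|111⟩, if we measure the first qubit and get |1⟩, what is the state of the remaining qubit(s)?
|11⟩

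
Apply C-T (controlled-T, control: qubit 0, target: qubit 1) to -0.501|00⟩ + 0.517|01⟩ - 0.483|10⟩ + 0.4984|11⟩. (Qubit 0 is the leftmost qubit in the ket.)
-0.501|00⟩ + 0.517|01⟩ - 0.483|10⟩ + (0.3524 + 0.3524i)|11⟩

C-T leaves the control-|0⟩ kets |00⟩, |01⟩ unchanged and applies T to qubit 1 on the control-|1⟩ pair (|10⟩, |11⟩).
T = [[1, 0], [0, (1/√2 + (1/√2)i)]].
With a = amp(|10⟩) = -0.483 and b = amp(|11⟩) = 0.4984:
new amp(|10⟩) = (1)·a = -0.483
new amp(|11⟩) = (1/√2 + (1/√2)i)·b = (0.3524 + 0.3524i)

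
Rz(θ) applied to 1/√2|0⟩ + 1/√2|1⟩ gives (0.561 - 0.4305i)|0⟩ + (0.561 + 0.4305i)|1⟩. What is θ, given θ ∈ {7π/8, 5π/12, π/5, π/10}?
5π/12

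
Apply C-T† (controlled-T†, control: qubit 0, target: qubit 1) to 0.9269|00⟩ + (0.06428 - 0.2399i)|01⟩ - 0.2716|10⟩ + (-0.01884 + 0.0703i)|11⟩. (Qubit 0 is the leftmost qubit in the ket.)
0.9269|00⟩ + (0.06428 - 0.2399i)|01⟩ - 0.2716|10⟩ + (0.03639 + 0.06303i)|11⟩

C-T† leaves the control-|0⟩ kets |00⟩, |01⟩ unchanged and applies T† to qubit 1 on the control-|1⟩ pair (|10⟩, |11⟩).
T† = [[1, 0], [0, (1/√2 - (1/√2)i)]].
With a = amp(|10⟩) = -0.2716 and b = amp(|11⟩) = (-0.01884 + 0.0703i):
new amp(|10⟩) = (1)·a = -0.2716
new amp(|11⟩) = (1/√2 - (1/√2)i)·b = (0.03639 + 0.06303i)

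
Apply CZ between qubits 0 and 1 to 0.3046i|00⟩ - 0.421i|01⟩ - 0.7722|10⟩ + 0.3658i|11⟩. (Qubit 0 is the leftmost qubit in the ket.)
0.3046i|00⟩ - 0.421i|01⟩ - 0.7722|10⟩ - 0.3658i|11⟩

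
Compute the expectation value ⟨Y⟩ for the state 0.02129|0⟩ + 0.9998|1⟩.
0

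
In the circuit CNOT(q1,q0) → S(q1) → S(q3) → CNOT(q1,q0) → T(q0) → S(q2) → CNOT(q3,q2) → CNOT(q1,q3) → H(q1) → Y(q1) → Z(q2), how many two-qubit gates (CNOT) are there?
4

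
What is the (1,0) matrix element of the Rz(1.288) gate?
0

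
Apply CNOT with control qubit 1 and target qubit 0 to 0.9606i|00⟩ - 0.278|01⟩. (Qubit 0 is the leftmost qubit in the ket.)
0.9606i|00⟩ - 0.278|11⟩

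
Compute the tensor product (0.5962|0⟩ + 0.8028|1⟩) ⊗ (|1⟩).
0.5962|01⟩ + 0.8028|11⟩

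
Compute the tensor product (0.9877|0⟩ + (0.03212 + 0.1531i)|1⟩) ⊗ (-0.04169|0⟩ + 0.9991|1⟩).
-0.04118|00⟩ + 0.9868|01⟩ + (-0.001339 - 0.006383i)|10⟩ + (0.03209 + 0.153i)|11⟩

amp(|b₁b₂…⟩) = product of the factor amplitudes for bits b₁, b₂, …; only kets whose every factor amplitude is nonzero survive.
|00⟩: (0.9877)(-0.04169) = -0.04118
|01⟩: (0.9877)(0.9991) = 0.9868
|10⟩: (0.03212 + 0.1531i)(-0.04169) = (-0.001339 - 0.006383i)
|11⟩: (0.03212 + 0.1531i)(0.9991) = (0.03209 + 0.153i)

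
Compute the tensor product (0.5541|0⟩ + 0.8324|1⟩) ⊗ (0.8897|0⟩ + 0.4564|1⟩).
0.493|00⟩ + 0.2529|01⟩ + 0.7406|10⟩ + 0.3799|11⟩

amp(|b₁b₂…⟩) = product of the factor amplitudes for bits b₁, b₂, …; only kets whose every factor amplitude is nonzero survive.
|00⟩: (0.5541)(0.8897) = 0.493
|01⟩: (0.5541)(0.4564) = 0.2529
|10⟩: (0.8324)(0.8897) = 0.7406
|11⟩: (0.8324)(0.4564) = 0.3799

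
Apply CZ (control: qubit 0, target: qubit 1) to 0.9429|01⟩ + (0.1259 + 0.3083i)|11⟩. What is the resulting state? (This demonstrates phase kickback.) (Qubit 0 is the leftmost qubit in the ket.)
0.9429|01⟩ + (-0.1259 - 0.3083i)|11⟩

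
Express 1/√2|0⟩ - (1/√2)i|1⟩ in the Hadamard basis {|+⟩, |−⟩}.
(1/2 - (1/2)i)|+⟩ + (1/2 + (1/2)i)|−⟩

With |ψ⟩ = α|0⟩ + β|1⟩, the Hadamard-basis coefficients are ⟨+|ψ⟩ = (α + β)/√2 and ⟨−|ψ⟩ = (α − β)/√2.
Here α = 1/√2, β = -(1/√2)i: (α + β)/√2 = (1/2 - (1/2)i), (α − β)/√2 = (1/2 + (1/2)i).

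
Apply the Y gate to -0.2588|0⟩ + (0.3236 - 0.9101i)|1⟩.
(-0.9101 - 0.3236i)|0⟩ - 0.2588i|1⟩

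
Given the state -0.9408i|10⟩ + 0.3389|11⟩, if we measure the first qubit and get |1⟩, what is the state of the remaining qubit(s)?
-0.9408i|0⟩ + 0.3389|1⟩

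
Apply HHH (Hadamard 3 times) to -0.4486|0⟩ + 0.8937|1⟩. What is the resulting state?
0.3147|0⟩ - 0.9491|1⟩

H² = I, so H^3 = H: a single Hadamard. With (a, b) = (-0.4486, 0.8937), H gives ((a + b)/√2, (a − b)/√2) = (0.3147, -0.9491).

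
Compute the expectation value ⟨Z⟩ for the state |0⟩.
1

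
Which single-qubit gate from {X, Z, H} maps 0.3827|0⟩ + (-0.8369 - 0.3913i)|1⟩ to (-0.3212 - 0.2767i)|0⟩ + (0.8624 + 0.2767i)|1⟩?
H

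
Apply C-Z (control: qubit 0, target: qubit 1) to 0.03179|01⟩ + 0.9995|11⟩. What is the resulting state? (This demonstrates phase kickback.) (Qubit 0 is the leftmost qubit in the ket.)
0.03179|01⟩ - 0.9995|11⟩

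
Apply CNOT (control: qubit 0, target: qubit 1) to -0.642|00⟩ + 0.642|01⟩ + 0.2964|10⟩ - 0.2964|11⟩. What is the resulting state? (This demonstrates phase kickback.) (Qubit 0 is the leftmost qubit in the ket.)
-0.642|00⟩ + 0.642|01⟩ - 0.2964|10⟩ + 0.2964|11⟩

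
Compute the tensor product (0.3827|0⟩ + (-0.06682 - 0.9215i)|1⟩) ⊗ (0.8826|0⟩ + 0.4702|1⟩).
0.3378|00⟩ + 0.1799|01⟩ + (-0.05898 - 0.8133i)|10⟩ + (-0.03142 - 0.4333i)|11⟩

amp(|b₁b₂…⟩) = product of the factor amplitudes for bits b₁, b₂, …; only kets whose every factor amplitude is nonzero survive.
|00⟩: (0.3827)(0.8826) = 0.3378
|01⟩: (0.3827)(0.4702) = 0.1799
|10⟩: (-0.06682 - 0.9215i)(0.8826) = (-0.05898 - 0.8133i)
|11⟩: (-0.06682 - 0.9215i)(0.4702) = (-0.03142 - 0.4333i)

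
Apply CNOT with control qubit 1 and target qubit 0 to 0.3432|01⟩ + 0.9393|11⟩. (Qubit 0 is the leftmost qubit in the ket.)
0.9393|01⟩ + 0.3432|11⟩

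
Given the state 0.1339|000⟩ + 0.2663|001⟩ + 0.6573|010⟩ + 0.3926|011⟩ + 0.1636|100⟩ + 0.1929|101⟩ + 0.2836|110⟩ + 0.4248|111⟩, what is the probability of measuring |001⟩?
0.07092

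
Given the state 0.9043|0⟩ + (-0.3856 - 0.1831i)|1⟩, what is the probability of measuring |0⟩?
0.8178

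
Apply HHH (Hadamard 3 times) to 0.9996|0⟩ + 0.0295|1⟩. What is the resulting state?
0.7277|0⟩ + 0.686|1⟩

H² = I, so H^3 = H: a single Hadamard. With (a, b) = (0.9996, 0.0295), H gives ((a + b)/√2, (a − b)/√2) = (0.7277, 0.686).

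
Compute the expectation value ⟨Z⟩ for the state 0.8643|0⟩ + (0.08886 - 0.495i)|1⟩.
0.4941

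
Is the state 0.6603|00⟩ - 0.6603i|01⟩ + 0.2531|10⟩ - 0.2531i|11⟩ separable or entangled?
Separable

Writing the state as a|00⟩ + b|01⟩ + c|10⟩ + d|11⟩, it is a product state iff ad − bc = 0.
Here (a, b, c, d) = (0.6603, -0.6603i, 0.2531, -0.2531i): ad − bc = (0.6603)(-0.2531i) − (-0.6603i)(0.2531) = 0, so the state is separable.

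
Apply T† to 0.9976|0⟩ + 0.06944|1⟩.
0.9976|0⟩ + (0.0491 - 0.0491i)|1⟩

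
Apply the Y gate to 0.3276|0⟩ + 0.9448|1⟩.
-0.9448i|0⟩ + 0.3276i|1⟩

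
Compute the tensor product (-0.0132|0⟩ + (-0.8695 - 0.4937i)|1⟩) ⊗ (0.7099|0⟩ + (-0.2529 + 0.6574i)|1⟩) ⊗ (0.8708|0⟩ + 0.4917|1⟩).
-0.00816|000⟩ - 0.004608|001⟩ + (0.002907 - 0.007557i)|010⟩ + (0.001641 - 0.004267i)|011⟩ + (-0.5375 - 0.3052i)|100⟩ + (-0.3035 - 0.1723i)|101⟩ + (0.4741 - 0.389i)|110⟩ + (0.2677 - 0.2197i)|111⟩

amp(|b₁b₂…⟩) = product of the factor amplitudes for bits b₁, b₂, …; only kets whose every factor amplitude is nonzero survive.
|000⟩: (-0.0132)(0.7099)(0.8708) = -0.00816
|001⟩: (-0.0132)(0.7099)(0.4917) = -0.004608
|010⟩: (-0.0132)(-0.2529 + 0.6574i)(0.8708) = (0.002907 - 0.007557i)
|011⟩: (-0.0132)(-0.2529 + 0.6574i)(0.4917) = (0.001641 - 0.004267i)
|100⟩: (-0.8695 - 0.4937i)(0.7099)(0.8708) = (-0.5375 - 0.3052i)
|101⟩: (-0.8695 - 0.4937i)(0.7099)(0.4917) = (-0.3035 - 0.1723i)
|110⟩: (-0.8695 - 0.4937i)(-0.2529 + 0.6574i)(0.8708) = (0.4741 - 0.389i)
|111⟩: (-0.8695 - 0.4937i)(-0.2529 + 0.6574i)(0.4917) = (0.2677 - 0.2197i)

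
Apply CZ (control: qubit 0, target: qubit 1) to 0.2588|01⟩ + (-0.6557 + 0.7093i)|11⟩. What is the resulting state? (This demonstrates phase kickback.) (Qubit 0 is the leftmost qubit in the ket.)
0.2588|01⟩ + (0.6557 - 0.7093i)|11⟩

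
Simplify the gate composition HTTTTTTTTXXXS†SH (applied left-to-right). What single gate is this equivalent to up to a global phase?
Z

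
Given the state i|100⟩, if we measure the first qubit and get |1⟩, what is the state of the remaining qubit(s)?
i|00⟩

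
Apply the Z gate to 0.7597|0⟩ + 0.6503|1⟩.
0.7597|0⟩ - 0.6503|1⟩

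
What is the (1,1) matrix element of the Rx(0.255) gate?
0.9919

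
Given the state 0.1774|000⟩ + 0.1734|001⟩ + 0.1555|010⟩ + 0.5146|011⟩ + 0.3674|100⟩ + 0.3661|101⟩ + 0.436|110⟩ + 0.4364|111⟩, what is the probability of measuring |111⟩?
0.1904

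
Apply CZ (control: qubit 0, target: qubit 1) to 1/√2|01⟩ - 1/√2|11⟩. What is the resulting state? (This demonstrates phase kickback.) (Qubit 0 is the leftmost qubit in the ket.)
1/√2|01⟩ + 1/√2|11⟩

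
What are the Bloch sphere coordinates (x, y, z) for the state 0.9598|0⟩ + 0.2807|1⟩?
(0.5388, 0, 0.8424)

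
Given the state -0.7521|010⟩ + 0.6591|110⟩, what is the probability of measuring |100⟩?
0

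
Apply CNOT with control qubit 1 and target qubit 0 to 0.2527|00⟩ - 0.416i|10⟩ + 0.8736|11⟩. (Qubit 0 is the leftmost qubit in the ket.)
0.2527|00⟩ + 0.8736|01⟩ - 0.416i|10⟩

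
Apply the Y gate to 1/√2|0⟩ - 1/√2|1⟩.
(1/√2)i|0⟩ + (1/√2)i|1⟩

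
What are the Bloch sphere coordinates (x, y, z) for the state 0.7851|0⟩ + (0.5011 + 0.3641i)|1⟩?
(0.7868, 0.5717, 0.2327)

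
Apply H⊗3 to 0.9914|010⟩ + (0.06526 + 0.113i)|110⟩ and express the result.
(0.3736 + 0.03995i)|000⟩ + (0.3736 + 0.03995i)|001⟩ + (-0.3736 - 0.03995i)|010⟩ + (-0.3736 - 0.03995i)|011⟩ + (0.3274 - 0.03995i)|100⟩ + (0.3274 - 0.03995i)|101⟩ + (-0.3274 + 0.03995i)|110⟩ + (-0.3274 + 0.03995i)|111⟩

H⊗3 gives amp(|y⟩) = (1/2√2) Σ_x (−1)^(x·y) amp(|x⟩), where x·y is the number of positions in which both x and y have a 1.
|000⟩: (0.9914 + (0.06526 + 0.113i))/(2√2) = (0.3736 + 0.03995i)
|001⟩: (0.9914 + (0.06526 + 0.113i))/(2√2) = (0.3736 + 0.03995i)
|010⟩: (-0.9914 - (0.06526 + 0.113i))/(2√2) = (-0.3736 - 0.03995i)
|011⟩: (-0.9914 - (0.06526 + 0.113i))/(2√2) = (-0.3736 - 0.03995i)
|100⟩: (0.9914 - (0.06526 + 0.113i))/(2√2) = (0.3274 - 0.03995i)
|101⟩: (0.9914 - (0.06526 + 0.113i))/(2√2) = (0.3274 - 0.03995i)
|110⟩: (-0.9914 + (0.06526 + 0.113i))/(2√2) = (-0.3274 + 0.03995i)
|111⟩: (-0.9914 + (0.06526 + 0.113i))/(2√2) = (-0.3274 + 0.03995i)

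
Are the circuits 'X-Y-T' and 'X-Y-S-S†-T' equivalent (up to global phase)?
Yes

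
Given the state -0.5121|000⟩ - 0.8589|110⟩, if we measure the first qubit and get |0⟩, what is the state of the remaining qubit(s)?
-|00⟩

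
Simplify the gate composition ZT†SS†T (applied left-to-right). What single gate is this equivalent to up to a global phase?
Z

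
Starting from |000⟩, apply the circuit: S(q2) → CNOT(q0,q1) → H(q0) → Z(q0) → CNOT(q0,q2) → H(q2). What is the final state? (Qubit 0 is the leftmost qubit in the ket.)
1/2|000⟩ + 1/2|001⟩ - 1/2|100⟩ + 1/2|101⟩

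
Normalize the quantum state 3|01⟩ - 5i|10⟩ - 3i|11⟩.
0.4575|01⟩ - 0.7625i|10⟩ - 0.4575i|11⟩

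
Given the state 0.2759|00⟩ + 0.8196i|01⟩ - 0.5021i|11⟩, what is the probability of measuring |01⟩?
0.6717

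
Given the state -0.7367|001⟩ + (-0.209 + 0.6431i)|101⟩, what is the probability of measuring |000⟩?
0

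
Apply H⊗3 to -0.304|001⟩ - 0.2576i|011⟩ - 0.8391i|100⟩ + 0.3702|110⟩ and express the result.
(0.02341 - 0.3877i)|000⟩ + (0.2384 - 0.2056i)|001⟩ + (-0.2384 - 0.2056i)|010⟩ + (-0.02341 - 0.3877i)|011⟩ + (-0.2384 + 0.2056i)|100⟩ + (-0.02341 + 0.3877i)|101⟩ + (0.02341 + 0.3877i)|110⟩ + (0.2384 + 0.2056i)|111⟩

H⊗3 gives amp(|y⟩) = (1/2√2) Σ_x (−1)^(x·y) amp(|x⟩), where x·y is the number of positions in which both x and y have a 1.
|000⟩: (-0.304 - 0.2576i - 0.8391i + 0.3702)/(2√2) = (0.02341 - 0.3877i)
|001⟩: (0.304 + 0.2576i - 0.8391i + 0.3702)/(2√2) = (0.2384 - 0.2056i)
|010⟩: (-0.304 + 0.2576i - 0.8391i - 0.3702)/(2√2) = (-0.2384 - 0.2056i)
|011⟩: (0.304 - 0.2576i - 0.8391i - 0.3702)/(2√2) = (-0.02341 - 0.3877i)
|100⟩: (-0.304 - 0.2576i + 0.8391i - 0.3702)/(2√2) = (-0.2384 + 0.2056i)
|101⟩: (0.304 + 0.2576i + 0.8391i - 0.3702)/(2√2) = (-0.02341 + 0.3877i)
|110⟩: (-0.304 + 0.2576i + 0.8391i + 0.3702)/(2√2) = (0.02341 + 0.3877i)
|111⟩: (0.304 - 0.2576i + 0.8391i + 0.3702)/(2√2) = (0.2384 + 0.2056i)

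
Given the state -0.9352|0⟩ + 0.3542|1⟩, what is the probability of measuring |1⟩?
0.1255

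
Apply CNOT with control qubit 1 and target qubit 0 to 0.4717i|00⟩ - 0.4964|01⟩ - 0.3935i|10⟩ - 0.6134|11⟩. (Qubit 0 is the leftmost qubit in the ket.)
0.4717i|00⟩ - 0.6134|01⟩ - 0.3935i|10⟩ - 0.4964|11⟩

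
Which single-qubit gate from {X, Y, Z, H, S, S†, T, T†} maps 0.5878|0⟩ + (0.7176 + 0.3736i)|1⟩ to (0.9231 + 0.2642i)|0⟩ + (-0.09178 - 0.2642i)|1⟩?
H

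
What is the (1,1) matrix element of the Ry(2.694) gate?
0.2219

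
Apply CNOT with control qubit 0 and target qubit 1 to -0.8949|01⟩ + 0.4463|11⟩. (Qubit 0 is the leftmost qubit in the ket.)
-0.8949|01⟩ + 0.4463|10⟩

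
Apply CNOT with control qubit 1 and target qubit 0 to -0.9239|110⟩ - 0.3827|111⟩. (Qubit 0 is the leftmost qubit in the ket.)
-0.9239|010⟩ - 0.3827|011⟩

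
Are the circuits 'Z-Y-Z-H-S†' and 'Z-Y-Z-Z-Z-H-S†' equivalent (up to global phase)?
Yes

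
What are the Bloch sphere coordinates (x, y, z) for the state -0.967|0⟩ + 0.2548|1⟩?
(-0.4928, 0, 0.8702)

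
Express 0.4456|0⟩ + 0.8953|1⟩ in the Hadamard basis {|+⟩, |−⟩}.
0.9482|+⟩ - 0.318|−⟩

With |ψ⟩ = α|0⟩ + β|1⟩, the Hadamard-basis coefficients are ⟨+|ψ⟩ = (α + β)/√2 and ⟨−|ψ⟩ = (α − β)/√2.
Here α = 0.4456, β = 0.8953: (α + β)/√2 = 0.9482, (α − β)/√2 = -0.318.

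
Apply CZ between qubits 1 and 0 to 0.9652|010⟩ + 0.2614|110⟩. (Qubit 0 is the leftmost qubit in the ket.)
0.9652|010⟩ - 0.2614|110⟩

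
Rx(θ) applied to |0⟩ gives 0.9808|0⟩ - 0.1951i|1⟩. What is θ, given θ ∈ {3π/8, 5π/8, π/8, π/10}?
π/8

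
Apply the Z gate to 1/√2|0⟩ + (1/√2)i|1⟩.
1/√2|0⟩ - (1/√2)i|1⟩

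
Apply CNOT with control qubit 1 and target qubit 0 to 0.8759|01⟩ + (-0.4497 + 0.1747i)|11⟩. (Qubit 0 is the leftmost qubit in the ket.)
(-0.4497 + 0.1747i)|01⟩ + 0.8759|11⟩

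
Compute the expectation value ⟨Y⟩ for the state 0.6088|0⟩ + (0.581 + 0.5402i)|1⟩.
0.6577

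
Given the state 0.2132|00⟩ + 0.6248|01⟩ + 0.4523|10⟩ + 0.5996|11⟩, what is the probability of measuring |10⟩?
0.2046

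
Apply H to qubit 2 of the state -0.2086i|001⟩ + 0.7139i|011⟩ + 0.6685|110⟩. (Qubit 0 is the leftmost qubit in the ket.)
-0.1475i|000⟩ + 0.1475i|001⟩ + 0.5048i|010⟩ - 0.5048i|011⟩ + 0.4727|110⟩ + 0.4727|111⟩

H on qubit 2 mixes each pair of kets that differ only in qubit 2: amplitudes (a, b) of (|…0…⟩, |…1…⟩) become ((a + b)/√2, (a − b)/√2). Kets absent from the input have amplitude 0.
(|000⟩, |001⟩): (a, b) = (0, -0.2086i) → (-0.1475i, 0.1475i)
(|010⟩, |011⟩): (a, b) = (0, 0.7139i) → (0.5048i, -0.5048i)
(|110⟩, |111⟩): (a, b) = (0.6685, 0) → (0.4727, 0.4727)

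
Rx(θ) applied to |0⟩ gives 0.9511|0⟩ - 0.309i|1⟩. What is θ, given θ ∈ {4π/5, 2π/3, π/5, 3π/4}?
π/5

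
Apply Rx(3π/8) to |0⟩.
0.8315|0⟩ - 0.5556i|1⟩

Rx(3π/8) = [[cos(θ/2), −i·sin(θ/2)], [−i·sin(θ/2), cos(θ/2)]]; θ = 3π/8, cos(θ/2) ≈ 0.83147, sin(θ/2) ≈ 0.55557.
With a = amp(|0⟩) = 1 and b = amp(|1⟩) = 0:
new amp(|0⟩) = (0.83147)·a + (-0.55557i)·b = 0.8315
new amp(|1⟩) = (-0.55557i)·a + (0.83147)·b = -0.5556i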